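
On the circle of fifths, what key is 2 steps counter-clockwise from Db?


Step by step:
Each counter-clockwise step moves down a perfect 5th (= up a perfect 4th)
From Db: Db → F#/Gb → B
= B


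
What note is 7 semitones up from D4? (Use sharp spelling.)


D4: chromatic position 2 in octave 4 → absolute = 4×12 + 2 = 50
Transpose up 7: 50 + 7 = 57
57 = 4×12 + 9 → A in octave 4
Result = A4


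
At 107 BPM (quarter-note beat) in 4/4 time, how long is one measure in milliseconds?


Step by step:
Quarter-note beat duration = 60000 / 107 ms
Beats per measure (4/4) = 4
One measure = 4 × 60000 / 107 = 240000 / 107 ms
= 2243.0 ms


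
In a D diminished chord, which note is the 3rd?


Let's work it out.
Diminished triad = root + minor 3rd (3 semitones) + diminished 5th (6 semitones)
A triad on D stacks thirds, so the chord tones use letter names D-F-A
Root: D
Minor 3rd above D: F
Diminished 5th above D: Ab
The 3rd = F


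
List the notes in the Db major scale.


Working:
Major scale pattern: W-W-H-W-W-W-H (2-2-1-2-2-2-1 semitones)
Starting from Db:
  Db + 2 semitones → Eb
  Eb + 2 semitones → F
  F + 1 semitone → Gb
  Gb + 2 semitones → Ab
  Ab + 2 semitones → Bb
  Bb + 2 semitones → C
  C + 1 semitone → Db
Scale = Db Eb F Gb Ab Bb C


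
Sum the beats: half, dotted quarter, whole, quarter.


Beat values:
  half = 2 beats
  dotted quarter = 1.5 beats
  whole = 4 beats
  quarter = 1 beat
Sum = 2 + 1.5 + 4 + 1
= 8.5 beats


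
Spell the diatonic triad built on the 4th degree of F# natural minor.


F# natural minor scale: F# G# A B C# D E
Diatonic triad on degree 4 stacks scale notes 4, 6, 1: B D F#
B→D = 3 semitones; B→F# = 7 semitones → minor triad
= B D F# (minor)


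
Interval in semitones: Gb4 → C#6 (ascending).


Solution.
Absolute semitone position = octave×12 + chromatic position
Gb4: 4×12 + 6 = 54
C#6: 6×12 + 1 = 73
Difference = 73 - 54 = 19
= 19 semitones


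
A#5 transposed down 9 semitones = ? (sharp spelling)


Let's work it out.
A#5: chromatic position 10 in octave 5 → absolute = 5×12 + 10 = 70
Transpose down 9: 70 - 9 = 61
61 = 5×12 + 1 → C# in octave 5
Result = C#5


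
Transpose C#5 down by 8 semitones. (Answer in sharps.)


C#5: chromatic position 1 in octave 5 → absolute = 5×12 + 1 = 61
Transpose down 8: 61 - 8 = 53
53 = 4×12 + 5 → F in octave 4
Result = F4


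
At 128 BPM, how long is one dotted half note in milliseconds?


One quarter-note beat = 60000 / BPM = 60000 / 128 ms
Dotted half note = 3 × quarter note
Duration = 3 × 60000 / 128 = 180000 / 128
= 1406.2 ms


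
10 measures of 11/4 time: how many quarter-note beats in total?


Working:
Time signature 11/4: the bottom number 4 means the quarter note gets one count
The top number 11 means 11 quarter-note beats per measure
Total = 11 × 10 measures
= 110 quarter-note beats


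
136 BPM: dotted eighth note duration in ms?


Working:
One quarter-note beat = 60000 / BPM = 60000 / 136 ms
Dotted eighth note = 3/4 × quarter note
Duration = 3/4 × 60000 / 136 = 45000 / 136
= 330.9 ms


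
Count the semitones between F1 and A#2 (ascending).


Absolute semitone position = octave×12 + chromatic position
F1: 1×12 + 5 = 17
A#2: 2×12 + 10 = 34
Difference = 34 - 17 = 17
= 17 semitones


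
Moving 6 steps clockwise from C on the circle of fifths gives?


Each clockwise step on the circle of fifths moves up a perfect 5th
From C: C → G → D → A → E → B → F#/Gb
= F#/Gb


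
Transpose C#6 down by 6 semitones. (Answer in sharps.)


Working:
C#6: chromatic position 1 in octave 6 → absolute = 6×12 + 1 = 73
Transpose down 6: 73 - 6 = 67
67 = 5×12 + 7 → G in octave 5
Result = G5


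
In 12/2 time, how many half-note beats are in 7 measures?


Solution.
Time signature 12/2: the bottom number 2 means the half note gets one count
The top number 12 means 12 half-note beats per measure
Total = 12 × 7 measures
= 84 half-note beats


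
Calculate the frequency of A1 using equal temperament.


Reasoning:
f = 440 × 2^(n/12) where n = semitones from A4
A1: -36 semitones from A4
f = 440 × 2^(-36/12)
f = 55.00 Hz


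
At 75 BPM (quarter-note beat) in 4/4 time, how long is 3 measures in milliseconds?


Step by step:
Quarter-note beat duration = 60000 / 75 ms
Beats per measure (4/4) = 4
One measure = 4 × 60000 / 75 = 240000 / 75 ms
3 measures = 3 × 240000 / 75 = 720000 / 75
= 9600.0 ms


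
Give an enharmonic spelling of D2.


Enharmonic notes sound the same pitch but are spelled with different letter names
D and C## name the same pitch class
= C##2


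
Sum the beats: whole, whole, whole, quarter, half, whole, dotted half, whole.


Step by step:
Beat values:
  whole = 4 beats
  whole = 4 beats
  whole = 4 beats
  quarter = 1 beat
  half = 2 beats
  whole = 4 beats
  dotted half = 3 beats
  whole = 4 beats
Sum = 4 + 4 + 4 + 1 + 2 + 4 + 3 + 4
= 26 beats


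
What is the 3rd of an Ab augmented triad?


Let's work it out.
Augmented triad = root + major 3rd (4 semitones) + augmented 5th (8 semitones)
A triad on Ab stacks thirds, so the chord tones use letter names A-C-E
Root: Ab
Major 3rd above Ab: C
Augmented 5th above Ab: E
The 3rd = C


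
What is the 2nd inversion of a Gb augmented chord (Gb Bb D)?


Root position: Gb Bb D
2nd inversion: move root and 3rd up an octave
Bass note: D
Notes (bottom to top) = D Gb Bb


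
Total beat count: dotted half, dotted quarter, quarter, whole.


Step by step:
Beat values:
  dotted half = 3 beats
  dotted quarter = 1.5 beats
  quarter = 1 beat
  whole = 4 beats
Sum = 3 + 1.5 + 1 + 4
= 9.5 beats


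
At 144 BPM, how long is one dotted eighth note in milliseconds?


One quarter-note beat = 60000 / BPM = 60000 / 144 ms
Dotted eighth note = 3/4 × quarter note
Duration = 3/4 × 60000 / 144 = 45000 / 144
= 312.5 ms


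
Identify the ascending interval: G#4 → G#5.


Letter names: G → G spans 8 letter names → an octave
Semitones: G#4 → G#5 = 12 half-steps
An octave of 12 semitones is a perfect octave
= perfect octave


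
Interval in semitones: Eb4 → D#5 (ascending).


Absolute semitone position = octave×12 + chromatic position
Eb4: 4×12 + 3 = 51
D#5: 5×12 + 3 = 63
Difference = 63 - 51 = 12
= 12 semitones


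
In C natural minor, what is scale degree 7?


Let's work it out.
Natural minor scale pattern: W-H-W-W-H-W-W (2-1-2-2-1-2-2 semitones)
Starting from C:
  C + 2 semitones → D
  D + 1 semitone → Eb
  Eb + 2 semitones → F
  F + 2 semitones → G
  G + 1 semitone → Ab
  Ab + 2 semitones → Bb
  Bb + 2 semitones → C
Scale: C D Eb F G Ab Bb
Degree 7 = Bb


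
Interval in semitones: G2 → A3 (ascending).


Step by step:
Absolute semitone position = octave×12 + chromatic position
G2: 2×12 + 7 = 31
A3: 3×12 + 9 = 45
Difference = 45 - 31 = 14
= 14 semitones


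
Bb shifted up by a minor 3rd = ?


Step by step:
minor 3rd: 3 letter names, 3 semitones
Letter: B + 2 → D
Pitch: Bb + 3 semitones, spelled as a D → Db
= Db


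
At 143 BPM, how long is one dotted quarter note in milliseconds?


Let's work it out.
One quarter-note beat = 60000 / BPM = 60000 / 143 ms
Dotted quarter note = 3/2 × quarter note
Duration = 3/2 × 60000 / 143 = 90000 / 143
= 629.4 ms


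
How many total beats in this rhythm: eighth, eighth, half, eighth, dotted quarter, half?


Beat values:
  eighth = 0.5 beats
  eighth = 0.5 beats
  half = 2 beats
  eighth = 0.5 beats
  dotted quarter = 1.5 beats
  half = 2 beats
Sum = 0.5 + 0.5 + 2 + 0.5 + 1.5 + 2
= 7 beats


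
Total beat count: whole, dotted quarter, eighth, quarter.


Beat values:
  whole = 4 beats
  dotted quarter = 1.5 beats
  eighth = 0.5 beats
  quarter = 1 beat
Sum = 4 + 1.5 + 0.5 + 1
= 7 beats


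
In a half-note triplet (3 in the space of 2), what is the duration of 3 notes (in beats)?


Step by step:
Triplet: 3 notes occupy the space of 2 half notes
Space = 2 × 2 = 4 beats
Each triplet note = 4 / 3 = 4/3 beats
3 notes = 3 × 4/3 = 4
= 4 beats


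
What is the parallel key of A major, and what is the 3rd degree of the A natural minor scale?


Parallel keys share the same tonic but differ in mode
A major → parallel is A minor
A natural minor scale: A B C D E F G
= A minor; 3rd degree = C


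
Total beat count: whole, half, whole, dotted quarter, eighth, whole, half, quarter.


Beat values:
  whole = 4 beats
  half = 2 beats
  whole = 4 beats
  dotted quarter = 1.5 beats
  eighth = 0.5 beats
  whole = 4 beats
  half = 2 beats
  quarter = 1 beat
Sum = 4 + 2 + 4 + 1.5 + 0.5 + 4 + 2 + 1
= 19 beats


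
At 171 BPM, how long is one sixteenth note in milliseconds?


Working:
One quarter-note beat = 60000 / BPM = 60000 / 171 ms
Sixteenth note = 1/4 × quarter note
Duration = 1/4 × 60000 / 171 = 15000 / 171
= 87.7 ms


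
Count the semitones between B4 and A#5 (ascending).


Working:
Absolute semitone position = octave×12 + chromatic position
B4: 4×12 + 11 = 59
A#5: 5×12 + 10 = 70
Difference = 70 - 59 = 11
= 11 semitones


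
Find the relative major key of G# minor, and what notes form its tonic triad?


The relative major shares the key signature and is a minor 3rd above the minor tonic
A minor 3rd above G# is B
→ relative major of G# minor is B major
Tonic triad of B major = root + major 3rd + perfect 5th = B D# F#
= B major; triad = B D# F#


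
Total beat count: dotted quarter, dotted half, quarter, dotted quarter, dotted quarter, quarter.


Reasoning:
Beat values:
  dotted quarter = 1.5 beats
  dotted half = 3 beats
  quarter = 1 beat
  dotted quarter = 1.5 beats
  dotted quarter = 1.5 beats
  quarter = 1 beat
Sum = 1.5 + 3 + 1 + 1.5 + 1.5 + 1
= 9.5 beats


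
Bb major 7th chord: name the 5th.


Step by step:
Major 7th chord = root + major 3rd + perfect 5th + major 7th
Seventh chords stack in thirds, so the letter names are B-D-F-A
Root: Bb
Major 3rd above Bb: D
Perfect 5th above Bb: F
Major 7th above Bb: A
The 5th = F


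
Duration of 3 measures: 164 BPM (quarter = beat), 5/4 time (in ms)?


Quarter-note beat duration = 60000 / 164 ms
Beats per measure (5/4) = 5
One measure = 5 × 60000 / 164 = 300000 / 164 ms
3 measures = 3 × 300000 / 164 = 900000 / 164
= 5487.8 ms


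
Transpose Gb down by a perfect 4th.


perfect 4th: 4 letter names, 5 semitones
Letter: G - 3 → D
Pitch: Gb - 5 semitones, spelled as a D → Db
= Db


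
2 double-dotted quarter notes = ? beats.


Solution.
Base quarter note = 1 beat
Dot 1 adds half the previous value: +1/2
Dot 2 adds half the previous value: +1/4
One double-dotted quarter = 1 + 1/2 + 1/4 = 7/4
2 of them = 2 × 7/4 = 7/2
= 7/2 beats


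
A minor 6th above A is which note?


Working:
A 6th spans 6 letter names, so from A we land on F
A minor 6th = 8 semitones above A
Spell F at that pitch: F
= F


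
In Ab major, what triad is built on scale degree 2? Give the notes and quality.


Solution.
Ab major scale: Ab Bb C Db Eb F G
Diatonic triad on degree 2 stacks scale notes 2, 4, 6: Bb Db F
Bb→Db = 3 semitones; Bb→F = 7 semitones → minor triad
= Bb Db F (minor)


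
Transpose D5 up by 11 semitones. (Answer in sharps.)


Reasoning:
D5: chromatic position 2 in octave 5 → absolute = 5×12 + 2 = 62
Transpose up 11: 62 + 11 = 73
73 = 6×12 + 1 → C# in octave 6
Result = C#6


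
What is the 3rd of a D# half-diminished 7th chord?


Reasoning:
Half-diminished 7th chord = root + minor 3rd + diminished 5th + minor 7th
Seventh chords stack in thirds, so the letter names are D-F-A-C
Root: D#
Minor 3rd above D#: F#
Diminished 5th above D#: A
Minor 7th above D#: C#
The 3rd = F#


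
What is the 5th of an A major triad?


Solution.
Major triad = root + major 3rd (4 semitones) + perfect 5th (7 semitones)
A triad on A stacks thirds, so the chord tones use letter names A-C-E
Root: A
Major 3rd above A: C#
Perfect 5th above A: E
The 5th = E


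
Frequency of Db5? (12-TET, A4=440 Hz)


Reasoning:
f = 440 × 2^(n/12) where n = semitones from A4
Db5: 4 semitones from A4
f = 440 × 2^(4/12)
f = 554.37 Hz


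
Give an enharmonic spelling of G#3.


Enharmonic notes sound the same pitch but are spelled with different letter names
G# and Ab name the same pitch class
= Ab3


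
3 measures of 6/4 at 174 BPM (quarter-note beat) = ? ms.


Reasoning:
Quarter-note beat duration = 60000 / 174 ms
Beats per measure (6/4) = 6
One measure = 6 × 60000 / 174 = 360000 / 174 ms
3 measures = 3 × 360000 / 174 = 1080000 / 174
= 6206.9 ms


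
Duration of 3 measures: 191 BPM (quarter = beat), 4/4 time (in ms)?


Quarter-note beat duration = 60000 / 191 ms
Beats per measure (4/4) = 4
One measure = 4 × 60000 / 191 = 240000 / 191 ms
3 measures = 3 × 240000 / 191 = 720000 / 191
= 3769.6 ms


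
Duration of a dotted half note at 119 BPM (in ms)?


One quarter-note beat = 60000 / BPM = 60000 / 119 ms
Dotted half note = 3 × quarter note
Duration = 3 × 60000 / 119 = 180000 / 119
= 1512.6 ms


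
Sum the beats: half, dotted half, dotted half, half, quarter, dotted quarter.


Beat values:
  half = 2 beats
  dotted half = 3 beats
  dotted half = 3 beats
  half = 2 beats
  quarter = 1 beat
  dotted quarter = 1.5 beats
Sum = 2 + 3 + 3 + 2 + 1 + 1.5
= 12.5 beats


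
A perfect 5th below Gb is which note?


Solution.
A 5th spans 5 letter names, so from G we land on C
A perfect 5th = 7 semitones below Gb
Spell C at that pitch: Cb
= Cb


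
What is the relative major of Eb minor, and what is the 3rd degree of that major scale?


The relative major shares the key signature and is a minor 3rd above the minor tonic
A minor 3rd above Eb is Gb
→ relative major of Eb minor is Gb major
Gb major scale: Gb Ab Bb Cb Db Eb F
= Gb major; 3rd degree = Bb


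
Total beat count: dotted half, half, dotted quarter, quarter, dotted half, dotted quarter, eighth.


Working:
Beat values:
  dotted half = 3 beats
  half = 2 beats
  dotted quarter = 1.5 beats
  quarter = 1 beat
  dotted half = 3 beats
  dotted quarter = 1.5 beats
  eighth = 0.5 beats
Sum = 3 + 2 + 1.5 + 1 + 3 + 1.5 + 0.5
= 12.5 beats


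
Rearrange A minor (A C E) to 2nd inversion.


Solution.
Root position: A C E
2nd inversion: move root and 3rd up an octave
Bass note: E
Notes (bottom to top) = E A C


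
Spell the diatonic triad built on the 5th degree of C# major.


C# major scale: C# D# E# F# G# A# B#
Diatonic triad on degree 5 stacks scale notes 5, 7, 2: G# B# D#
G#→B# = 4 semitones; G#→D# = 7 semitones → major triad
= G# B# D# (major)


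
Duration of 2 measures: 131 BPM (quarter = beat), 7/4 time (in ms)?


Solution.
Quarter-note beat duration = 60000 / 131 ms
Beats per measure (7/4) = 7
One measure = 7 × 60000 / 131 = 420000 / 131 ms
2 measures = 2 × 420000 / 131 = 840000 / 131
= 6412.2 ms


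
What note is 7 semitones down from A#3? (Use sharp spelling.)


Let's work it out.
A#3: chromatic position 10 in octave 3 → absolute = 3×12 + 10 = 46
Transpose down 7: 46 - 7 = 39
39 = 3×12 + 3 → D# in octave 3
Result = D#3


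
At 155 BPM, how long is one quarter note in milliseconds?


Step by step:
One quarter-note beat = 60000 / BPM = 60000 / 155 ms
Duration = 60000 / 155
= 387.1 ms


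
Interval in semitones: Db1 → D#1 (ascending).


Working:
Absolute semitone position = octave×12 + chromatic position
Db1: 1×12 + 1 = 13
D#1: 1×12 + 3 = 15
Difference = 15 - 13 = 2
= 2 semitones


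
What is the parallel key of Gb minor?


Step by step:
Parallel keys share the same tonic but differ in mode
Gb minor → parallel is Gb major
= Gb major


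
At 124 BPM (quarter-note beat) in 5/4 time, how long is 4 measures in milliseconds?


Quarter-note beat duration = 60000 / 124 ms
Beats per measure (5/4) = 5
One measure = 5 × 60000 / 124 = 300000 / 124 ms
4 measures = 4 × 300000 / 124 = 1200000 / 124
= 9677.4 ms


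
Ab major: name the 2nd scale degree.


Solution.
Major scale pattern: W-W-H-W-W-W-H (2-2-1-2-2-2-1 semitones)
Starting from Ab:
  Ab + 2 semitones → Bb
  Bb + 2 semitones → C
  C + 1 semitone → Db
  Db + 2 semitones → Eb
  Eb + 2 semitones → F
  F + 2 semitones → G
  G + 1 semitone → Ab
Scale: Ab Bb C Db Eb F G
Degree 2 = Bb


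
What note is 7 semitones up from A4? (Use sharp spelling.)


Let's work it out.
A4: chromatic position 9 in octave 4 → absolute = 4×12 + 9 = 57
Transpose up 7: 57 + 7 = 64
64 = 5×12 + 4 → E in octave 5
Result = E5


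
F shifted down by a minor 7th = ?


Working:
minor 7th: 7 letter names, 10 semitones
Letter: F - 6 → G
Pitch: F - 10 semitones, spelled as a G → G
= G


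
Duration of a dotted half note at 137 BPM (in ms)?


One quarter-note beat = 60000 / BPM = 60000 / 137 ms
Dotted half note = 3 × quarter note
Duration = 3 × 60000 / 137 = 180000 / 137
= 1313.9 ms


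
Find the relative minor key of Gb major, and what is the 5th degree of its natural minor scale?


Working:
The relative minor shares the major's key signature and starts on its 6th degree
6th degree = a major 6th above the tonic; a major 6th above Gb is Eb
→ relative minor of Gb major is Eb minor
Eb natural minor scale: Eb F Gb Ab Bb Cb Db
= Eb minor; 5th degree = Bb


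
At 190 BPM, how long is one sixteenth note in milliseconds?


One quarter-note beat = 60000 / BPM = 60000 / 190 ms
Sixteenth note = 1/4 × quarter note
Duration = 1/4 × 60000 / 190 = 15000 / 190
= 78.9 ms


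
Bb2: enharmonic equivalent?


Enharmonic notes sound the same pitch but are spelled with different letter names
Bb and A# name the same pitch class
= A#2


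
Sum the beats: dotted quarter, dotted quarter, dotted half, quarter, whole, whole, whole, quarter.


Let's work it out.
Beat values:
  dotted quarter = 1.5 beats
  dotted quarter = 1.5 beats
  dotted half = 3 beats
  quarter = 1 beat
  whole = 4 beats
  whole = 4 beats
  whole = 4 beats
  quarter = 1 beat
Sum = 1.5 + 1.5 + 3 + 1 + 4 + 4 + 4 + 1
= 20 beats


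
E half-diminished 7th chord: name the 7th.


Half-diminished 7th chord = root + minor 3rd + diminished 5th + minor 7th
Seventh chords stack in thirds, so the letter names are E-G-B-D
Root: E
Minor 3rd above E: G
Diminished 5th above E: Bb
Minor 7th above E: D
The 7th = D


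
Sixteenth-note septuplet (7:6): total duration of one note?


Reasoning:
Septuplet: 7 notes occupy the space of 6 sixteenth notes
Space = 6 × 1/4 = 3/2 beats
Each septuplet note = 3/2 / 7 = 3/14 beats
= 3/14 beats


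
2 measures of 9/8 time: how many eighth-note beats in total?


Time signature 9/8: the bottom number 8 means the eighth note gets one count
The top number 9 means 9 eighth-note beats per measure
Total = 9 × 2 measures
= 18 eighth-note beats


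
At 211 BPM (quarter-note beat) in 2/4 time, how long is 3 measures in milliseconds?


Quarter-note beat duration = 60000 / 211 ms
Beats per measure (2/4) = 2
One measure = 2 × 60000 / 211 = 120000 / 211 ms
3 measures = 3 × 120000 / 211 = 360000 / 211
= 1706.2 ms


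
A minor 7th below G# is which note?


Solution.
A 7th spans 7 letter names, so from G we land on A
A minor 7th = 10 semitones below G#
Spell A at that pitch: A#
= A#


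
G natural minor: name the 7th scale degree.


Natural minor scale pattern: W-H-W-W-H-W-W (2-1-2-2-1-2-2 semitones)
Starting from G:
  G + 2 semitones → A
  A + 1 semitone → Bb
  Bb + 2 semitones → C
  C + 2 semitones → D
  D + 1 semitone → Eb
  Eb + 2 semitones → F
  F + 2 semitones → G
Scale: G A Bb C D Eb F
Degree 7 = F


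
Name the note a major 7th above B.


A 7th spans 7 letter names, so from B we land on A
A major 7th = 11 semitones above B
Spell A at that pitch: A#
= A#


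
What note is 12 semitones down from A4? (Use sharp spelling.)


Let's work it out.
A4: chromatic position 9 in octave 4 → absolute = 4×12 + 9 = 57
Transpose down 12: 57 - 12 = 45
45 = 3×12 + 9 → A in octave 3
Result = A3


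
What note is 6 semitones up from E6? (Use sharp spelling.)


Let's work it out.
E6: chromatic position 4 in octave 6 → absolute = 6×12 + 4 = 76
Transpose up 6: 76 + 6 = 82
82 = 6×12 + 10 → A# in octave 6
Result = A#6


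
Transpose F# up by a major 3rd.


Solution.
major 3rd: 3 letter names, 4 semitones
Letter: F + 2 → A
Pitch: F# + 4 semitones, spelled as an A → A#
= A#


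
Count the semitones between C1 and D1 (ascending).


Step by step:
Absolute semitone position = octave×12 + chromatic position
C1: 1×12 + 0 = 12
D1: 1×12 + 2 = 14
Difference = 14 - 12 = 2
= 2 semitones


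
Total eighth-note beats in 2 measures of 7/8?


Time signature 7/8: the bottom number 8 means the eighth note gets one count
The top number 7 means 7 eighth-note beats per measure
Total = 7 × 2 measures
= 14 eighth-note beats


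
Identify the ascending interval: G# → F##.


Solution.
Letter names: G → F spans 7 letter names → a 7th
Semitones: G# → F## = 11 half-steps
A 7th of 11 semitones is a major 7th
= major 7th


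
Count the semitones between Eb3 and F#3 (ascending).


Let's work it out.
Absolute semitone position = octave×12 + chromatic position
Eb3: 3×12 + 3 = 39
F#3: 3×12 + 6 = 42
Difference = 42 - 39 = 3
= 3 semitones


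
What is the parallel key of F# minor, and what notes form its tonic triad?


Parallel keys share the same tonic but differ in mode
F# minor → parallel is F# major
Tonic triad of F# major = F# A# C#
= F# major; triad = F# A# C#


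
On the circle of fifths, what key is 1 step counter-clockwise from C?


Reasoning:
Each counter-clockwise step moves down a perfect 5th (= up a perfect 4th)
From C: C → F
= F


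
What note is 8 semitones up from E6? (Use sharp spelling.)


Working:
E6: chromatic position 4 in octave 6 → absolute = 6×12 + 4 = 76
Transpose up 8: 76 + 8 = 84
84 = 7×12 + 0 → C in octave 7
Result = C7


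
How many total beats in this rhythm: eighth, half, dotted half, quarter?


Reasoning:
Beat values:
  eighth = 0.5 beats
  half = 2 beats
  dotted half = 3 beats
  quarter = 1 beat
Sum = 0.5 + 2 + 3 + 1
= 6.5 beats


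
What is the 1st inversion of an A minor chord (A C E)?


Working:
Root position: A C E
1st inversion: move root up an octave
Bass note: C
Notes (bottom to top) = C E A


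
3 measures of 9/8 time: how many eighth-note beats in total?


Reasoning:
Time signature 9/8: the bottom number 8 means the eighth note gets one count
The top number 9 means 9 eighth-note beats per measure
Total = 9 × 3 measures
= 27 eighth-note beats


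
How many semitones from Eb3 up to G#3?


Working:
Absolute semitone position = octave×12 + chromatic position
Eb3: 3×12 + 3 = 39
G#3: 3×12 + 8 = 44
Difference = 44 - 39 = 5
= 5 semitones


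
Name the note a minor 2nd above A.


Step by step:
A 2nd spans 2 letter names, so from A we land on B
A minor 2nd = 1 semitone above A
Spell B at that pitch: Bb
= Bb


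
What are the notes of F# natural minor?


Let's work it out.
Natural minor scale pattern: W-H-W-W-H-W-W (2-1-2-2-1-2-2 semitones)
Starting from F#:
  F# + 2 semitones → G#
  G# + 1 semitone → A
  A + 2 semitones → B
  B + 2 semitones → C#
  C# + 1 semitone → D
  D + 2 semitones → E
  E + 2 semitones → F#
Scale = F# G# A B C# D E


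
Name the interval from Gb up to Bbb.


Letter names: G → B spans 3 letter names → a 3rd
Semitones: Gb → Bbb = 3 half-steps
A 3rd of 3 semitones is a minor 3rd
= minor 3rd


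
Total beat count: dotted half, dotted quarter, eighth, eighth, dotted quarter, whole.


Beat values:
  dotted half = 3 beats
  dotted quarter = 1.5 beats
  eighth = 0.5 beats
  eighth = 0.5 beats
  dotted quarter = 1.5 beats
  whole = 4 beats
Sum = 3 + 1.5 + 0.5 + 0.5 + 1.5 + 4
= 11 beats


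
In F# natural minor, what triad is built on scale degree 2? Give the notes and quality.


Solution.
F# natural minor scale: F# G# A B C# D E
Diatonic triad on degree 2 stacks scale notes 2, 4, 6: G# B D
G#→B = 3 semitones; G#→D = 6 semitones → diminished triad
= G# B D (diminished)


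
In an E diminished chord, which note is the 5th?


Step by step:
Diminished triad = root + minor 3rd (3 semitones) + diminished 5th (6 semitones)
A triad on E stacks thirds, so the chord tones use letter names E-G-B
Root: E
Minor 3rd above E: G
Diminished 5th above E: Bb
The 5th = Bb


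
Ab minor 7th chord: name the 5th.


Let's work it out.
Minor 7th chord = root + minor 3rd + perfect 5th + minor 7th
Seventh chords stack in thirds, so the letter names are A-C-E-G
Root: Ab
Minor 3rd above Ab: Cb
Perfect 5th above Ab: Eb
Minor 7th above Ab: Gb
The 5th = Eb


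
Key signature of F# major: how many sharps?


Sharp major keys follow the circle of fifths: C(0), G(1), D(2), A(3), E(4), B(5), F#(6), C#(7)
F# major has 6 sharps
Order of sharps: F# C# G# D# A# E# B# → first 6: F#, C#, G#, D#, A#, E#
= 6 sharps


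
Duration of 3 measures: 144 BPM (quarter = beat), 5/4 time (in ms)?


Quarter-note beat duration = 60000 / 144 ms
Beats per measure (5/4) = 5
One measure = 5 × 60000 / 144 = 300000 / 144 ms
3 measures = 3 × 300000 / 144 = 900000 / 144
= 6250.0 ms


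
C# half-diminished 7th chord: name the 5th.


Reasoning:
Half-diminished 7th chord = root + minor 3rd + diminished 5th + minor 7th
Seventh chords stack in thirds, so the letter names are C-E-G-B
Root: C#
Minor 3rd above C#: E
Diminished 5th above C#: G
Minor 7th above C#: B
The 5th = G


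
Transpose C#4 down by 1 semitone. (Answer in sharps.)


Working:
C#4: chromatic position 1 in octave 4 → absolute = 4×12 + 1 = 49
Transpose down 1: 49 - 1 = 48
48 = 4×12 + 0 → C in octave 4
Result = C4


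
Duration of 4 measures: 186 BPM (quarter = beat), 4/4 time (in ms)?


Quarter-note beat duration = 60000 / 186 ms
Beats per measure (4/4) = 4
One measure = 4 × 60000 / 186 = 240000 / 186 ms
4 measures = 4 × 240000 / 186 = 960000 / 186
= 5161.3 ms


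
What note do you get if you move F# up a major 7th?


Reasoning:
major 7th: 7 letter names, 11 semitones
Letter: F + 6 → E
Pitch: F# + 11 semitones, spelled as an E → E#
= E#


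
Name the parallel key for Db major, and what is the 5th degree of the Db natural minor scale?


Working:
Parallel keys share the same tonic but differ in mode
Db major → parallel is Db minor
Db natural minor scale: Db Eb Fb Gb Ab Bbb Cb
= Db minor; 5th degree = Ab


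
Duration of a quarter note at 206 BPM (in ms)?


Working:
One quarter-note beat = 60000 / BPM = 60000 / 206 ms
Duration = 60000 / 206
= 291.3 ms


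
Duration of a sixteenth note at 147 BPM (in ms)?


One quarter-note beat = 60000 / BPM = 60000 / 147 ms
Sixteenth note = 1/4 × quarter note
Duration = 1/4 × 60000 / 147 = 15000 / 147
= 102.0 ms


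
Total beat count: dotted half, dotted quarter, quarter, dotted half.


Reasoning:
Beat values:
  dotted half = 3 beats
  dotted quarter = 1.5 beats
  quarter = 1 beat
  dotted half = 3 beats
Sum = 3 + 1.5 + 1 + 3
= 8.5 beats


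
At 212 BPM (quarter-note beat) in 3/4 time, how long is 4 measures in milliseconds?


Quarter-note beat duration = 60000 / 212 ms
Beats per measure (3/4) = 3
One measure = 3 × 60000 / 212 = 180000 / 212 ms
4 measures = 4 × 180000 / 212 = 720000 / 212
= 3396.2 ms


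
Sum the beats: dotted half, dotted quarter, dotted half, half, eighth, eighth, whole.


Beat values:
  dotted half = 3 beats
  dotted quarter = 1.5 beats
  dotted half = 3 beats
  half = 2 beats
  eighth = 0.5 beats
  eighth = 0.5 beats
  whole = 4 beats
Sum = 3 + 1.5 + 3 + 2 + 0.5 + 0.5 + 4
= 14.5 beats


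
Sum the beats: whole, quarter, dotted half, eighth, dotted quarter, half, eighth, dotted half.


Beat values:
  whole = 4 beats
  quarter = 1 beat
  dotted half = 3 beats
  eighth = 0.5 beats
  dotted quarter = 1.5 beats
  half = 2 beats
  eighth = 0.5 beats
  dotted half = 3 beats
Sum = 4 + 1 + 3 + 0.5 + 1.5 + 2 + 0.5 + 3
= 15.5 beats


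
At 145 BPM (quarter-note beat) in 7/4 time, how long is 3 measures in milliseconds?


Let's work it out.
Quarter-note beat duration = 60000 / 145 ms
Beats per measure (7/4) = 7
One measure = 7 × 60000 / 145 = 420000 / 145 ms
3 measures = 3 × 420000 / 145 = 1260000 / 145
= 8689.7 ms


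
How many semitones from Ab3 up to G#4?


Solution.
Absolute semitone position = octave×12 + chromatic position
Ab3: 3×12 + 8 = 44
G#4: 4×12 + 8 = 56
Difference = 56 - 44 = 12
= 12 semitones


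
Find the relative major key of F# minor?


Let's work it out.
The relative major shares the key signature and is a minor 3rd above the minor tonic
A minor 3rd above F# is A
→ relative major of F# minor is A major
= A major


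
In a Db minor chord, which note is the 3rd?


Step by step:
Minor triad = root + minor 3rd (3 semitones) + perfect 5th (7 semitones)
A triad on Db stacks thirds, so the chord tones use letter names D-F-A
Root: Db
Minor 3rd above Db: Fb
Perfect 5th above Db: Ab
The 3rd = Fb


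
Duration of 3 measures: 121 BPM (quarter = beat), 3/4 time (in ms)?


Quarter-note beat duration = 60000 / 121 ms
Beats per measure (3/4) = 3
One measure = 3 × 60000 / 121 = 180000 / 121 ms
3 measures = 3 × 180000 / 121 = 540000 / 121
= 4462.8 ms


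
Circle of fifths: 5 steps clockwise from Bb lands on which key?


Each clockwise step on the circle of fifths moves up a perfect 5th
From Bb: Bb → F → C → G → D → A
= A


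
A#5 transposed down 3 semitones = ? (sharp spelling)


A#5: chromatic position 10 in octave 5 → absolute = 5×12 + 10 = 70
Transpose down 3: 70 - 3 = 67
67 = 5×12 + 7 → G in octave 5
Result = G5


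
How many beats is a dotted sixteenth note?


Let's work it out.
Base sixteenth note = 1/4 beats
Dot 1 adds half the previous value: +1/8
One dotted sixteenth = 1/4 + 1/8 = 3/8
= 3/8 beats


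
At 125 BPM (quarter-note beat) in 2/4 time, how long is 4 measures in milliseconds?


Quarter-note beat duration = 60000 / 125 ms
Beats per measure (2/4) = 2
One measure = 2 × 60000 / 125 = 120000 / 125 ms
4 measures = 4 × 120000 / 125 = 480000 / 125
= 3840.0 ms


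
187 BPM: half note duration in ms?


One quarter-note beat = 60000 / BPM = 60000 / 187 ms
Half note = 2 × quarter note
Duration = 2 × 60000 / 187 = 120000 / 187
= 641.7 ms


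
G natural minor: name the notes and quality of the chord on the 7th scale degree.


Step by step:
G natural minor scale: G A Bb C D Eb F
Diatonic triad on degree 7 stacks scale notes 7, 2, 4: F A C
F→A = 4 semitones; F→C = 7 semitones → major triad
= F A C (major)


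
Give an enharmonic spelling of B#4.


Solution.
Enharmonic notes sound the same pitch but are spelled with different letter names
B# and C name the same pitch class
Octave numbers change at C, so B#4 = C5
= C5


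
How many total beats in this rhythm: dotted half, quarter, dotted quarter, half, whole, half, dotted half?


Working:
Beat values:
  dotted half = 3 beats
  quarter = 1 beat
  dotted quarter = 1.5 beats
  half = 2 beats
  whole = 4 beats
  half = 2 beats
  dotted half = 3 beats
Sum = 3 + 1 + 1.5 + 2 + 4 + 2 + 3
= 16.5 beats


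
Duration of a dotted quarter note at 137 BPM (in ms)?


Let's work it out.
One quarter-note beat = 60000 / BPM = 60000 / 137 ms
Dotted quarter note = 3/2 × quarter note
Duration = 3/2 × 60000 / 137 = 90000 / 137
= 656.9 ms


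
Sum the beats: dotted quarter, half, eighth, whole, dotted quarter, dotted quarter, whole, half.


Beat values:
  dotted quarter = 1.5 beats
  half = 2 beats
  eighth = 0.5 beats
  whole = 4 beats
  dotted quarter = 1.5 beats
  dotted quarter = 1.5 beats
  whole = 4 beats
  half = 2 beats
Sum = 1.5 + 2 + 0.5 + 4 + 1.5 + 1.5 + 4 + 2
= 17 beats


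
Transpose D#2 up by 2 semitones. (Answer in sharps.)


Reasoning:
D#2: chromatic position 3 in octave 2 → absolute = 2×12 + 3 = 27
Transpose up 2: 27 + 2 = 29
29 = 2×12 + 5 → F in octave 2
Result = F2


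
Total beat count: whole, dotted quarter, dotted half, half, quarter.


Beat values:
  whole = 4 beats
  dotted quarter = 1.5 beats
  dotted half = 3 beats
  half = 2 beats
  quarter = 1 beat
Sum = 4 + 1.5 + 3 + 2 + 1
= 11.5 beats


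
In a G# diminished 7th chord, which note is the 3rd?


Working:
Diminished 7th chord = root + minor 3rd + diminished 5th + diminished 7th
Seventh chords stack in thirds, so the letter names are G-B-D-F
Root: G#
Minor 3rd above G#: B
Diminished 5th above G#: D
Diminished 7th above G#: F
The 3rd = B


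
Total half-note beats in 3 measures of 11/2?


Step by step:
Time signature 11/2: the bottom number 2 means the half note gets one count
The top number 11 means 11 half-note beats per measure
Total = 11 × 3 measures
= 33 half-note beats


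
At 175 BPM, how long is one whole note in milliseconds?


Solution.
One quarter-note beat = 60000 / BPM = 60000 / 175 ms
Whole note = 4 × quarter note
Duration = 4 × 60000 / 175 = 240000 / 175
= 1371.4 ms


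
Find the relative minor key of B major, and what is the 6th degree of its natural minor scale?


Reasoning:
The relative minor shares the major's key signature and starts on its 6th degree
6th degree = a major 6th above the tonic; a major 6th above B is G#
→ relative minor of B major is G# minor
G# natural minor scale: G# A# B C# D# E F#
= G# minor; 6th degree = E


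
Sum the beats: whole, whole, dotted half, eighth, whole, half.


Beat values:
  whole = 4 beats
  whole = 4 beats
  dotted half = 3 beats
  eighth = 0.5 beats
  whole = 4 beats
  half = 2 beats
Sum = 4 + 4 + 3 + 0.5 + 4 + 2
= 17.5 beats


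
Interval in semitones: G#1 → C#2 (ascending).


Working:
Absolute semitone position = octave×12 + chromatic position
G#1: 1×12 + 8 = 20
C#2: 2×12 + 1 = 25
Difference = 25 - 20 = 5
= 5 semitones


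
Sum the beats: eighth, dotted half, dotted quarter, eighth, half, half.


Step by step:
Beat values:
  eighth = 0.5 beats
  dotted half = 3 beats
  dotted quarter = 1.5 beats
  eighth = 0.5 beats
  half = 2 beats
  half = 2 beats
Sum = 0.5 + 3 + 1.5 + 0.5 + 2 + 2
= 9.5 beats


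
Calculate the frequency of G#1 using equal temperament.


f = 440 × 2^(n/12) where n = semitones from A4
G#1: -37 semitones from A4
f = 440 × 2^(-37/12)
f = 51.91 Hz


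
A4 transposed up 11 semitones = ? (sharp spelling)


Step by step:
A4: chromatic position 9 in octave 4 → absolute = 4×12 + 9 = 57
Transpose up 11: 57 + 11 = 68
68 = 5×12 + 8 → G# in octave 5
Result = G#5


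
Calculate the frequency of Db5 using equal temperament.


Let's work it out.
f = 440 × 2^(n/12) where n = semitones from A4
Db5: 4 semitones from A4
f = 440 × 2^(4/12)
f = 554.37 Hz


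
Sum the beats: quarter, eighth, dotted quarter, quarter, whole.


Step by step:
Beat values:
  quarter = 1 beat
  eighth = 0.5 beats
  dotted quarter = 1.5 beats
  quarter = 1 beat
  whole = 4 beats
Sum = 1 + 0.5 + 1.5 + 1 + 4
= 8 beats


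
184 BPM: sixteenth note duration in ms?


One quarter-note beat = 60000 / BPM = 60000 / 184 ms
Sixteenth note = 1/4 × quarter note
Duration = 1/4 × 60000 / 184 = 15000 / 184
= 81.5 ms


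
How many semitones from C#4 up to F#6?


Working:
Absolute semitone position = octave×12 + chromatic position
C#4: 4×12 + 1 = 49
F#6: 6×12 + 6 = 78
Difference = 78 - 49 = 29
= 29 semitones


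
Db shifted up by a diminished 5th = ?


Let's work it out.
diminished 5th: 5 letter names, 6 semitones
Letter: D + 4 → A
Pitch: Db + 6 semitones, spelled as an A → Abb
= Abb


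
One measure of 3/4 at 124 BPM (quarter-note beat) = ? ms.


Solution.
Quarter-note beat duration = 60000 / 124 ms
Beats per measure (3/4) = 3
One measure = 3 × 60000 / 124 = 180000 / 124 ms
= 1451.6 ms


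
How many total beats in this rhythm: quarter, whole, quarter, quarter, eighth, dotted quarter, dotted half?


Step by step:
Beat values:
  quarter = 1 beat
  whole = 4 beats
  quarter = 1 beat
  quarter = 1 beat
  eighth = 0.5 beats
  dotted quarter = 1.5 beats
  dotted half = 3 beats
Sum = 1 + 4 + 1 + 1 + 0.5 + 1.5 + 3
= 12 beats


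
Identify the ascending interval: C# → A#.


Solution.
Letter names: C → A spans 6 letter names → a 6th
Semitones: C# → A# = 9 half-steps
A 6th of 9 semitones is a major 6th
= major 6th


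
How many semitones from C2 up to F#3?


Reasoning:
Absolute semitone position = octave×12 + chromatic position
C2: 2×12 + 0 = 24
F#3: 3×12 + 6 = 42
Difference = 42 - 24 = 18
= 18 semitones


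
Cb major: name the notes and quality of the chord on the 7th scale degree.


Cb major scale: Cb Db Eb Fb Gb Ab Bb
Diatonic triad on degree 7 stacks scale notes 7, 2, 4: Bb Db Fb
Bb→Db = 3 semitones; Bb→Fb = 6 semitones → diminished triad
= Bb Db Fb (diminished)


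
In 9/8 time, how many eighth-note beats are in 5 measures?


Let's work it out.
Time signature 9/8: the bottom number 8 means the eighth note gets one count
The top number 9 means 9 eighth-note beats per measure
Total = 9 × 5 measures
= 45 eighth-note beats


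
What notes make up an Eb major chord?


Working:
Major triad = root + major 3rd (4 semitones) + perfect 5th (7 semitones)
A triad on Eb stacks thirds, so the chord tones use letter names E-G-B
Root: Eb
Major 3rd above Eb: G
Perfect 5th above Eb: Bb
Chord = Eb G Bb


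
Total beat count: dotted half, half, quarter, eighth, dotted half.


Reasoning:
Beat values:
  dotted half = 3 beats
  half = 2 beats
  quarter = 1 beat
  eighth = 0.5 beats
  dotted half = 3 beats
Sum = 3 + 2 + 1 + 0.5 + 3
= 9.5 beats


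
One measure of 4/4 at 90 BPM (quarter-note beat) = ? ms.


Let's work it out.
Quarter-note beat duration = 60000 / 90 ms
Beats per measure (4/4) = 4
One measure = 4 × 60000 / 90 = 240000 / 90 ms
= 2666.7 ms


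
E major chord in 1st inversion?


Root position: E G# B
1st inversion: move root up an octave
Bass note: G#
Notes (bottom to top) = G# B E


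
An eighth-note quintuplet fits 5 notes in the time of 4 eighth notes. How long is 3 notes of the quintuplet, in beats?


Quintuplet: 5 notes occupy the space of 4 eighth notes
Space = 4 × 1/2 = 2 beats
Each quintuplet note = 2 / 5 = 2/5 beats
3 notes = 3 × 2/5 = 6/5
= 6/5 beats


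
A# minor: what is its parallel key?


Parallel keys share the same tonic but differ in mode
A# minor → parallel is A# major
= A# major


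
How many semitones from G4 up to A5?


Step by step:
Absolute semitone position = octave×12 + chromatic position
G4: 4×12 + 7 = 55
A5: 5×12 + 9 = 69
Difference = 69 - 55 = 14
= 14 semitones


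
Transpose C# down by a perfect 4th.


Step by step:
perfect 4th: 4 letter names, 5 semitones
Letter: C - 3 → G
Pitch: C# - 5 semitones, spelled as a G → G#
= G#


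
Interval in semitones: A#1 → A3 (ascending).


Absolute semitone position = octave×12 + chromatic position
A#1: 1×12 + 10 = 22
A3: 3×12 + 9 = 45
Difference = 45 - 22 = 23
= 23 semitones


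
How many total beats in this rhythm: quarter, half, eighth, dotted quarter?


Beat values:
  quarter = 1 beat
  half = 2 beats
  eighth = 0.5 beats
  dotted quarter = 1.5 beats
Sum = 1 + 2 + 0.5 + 1.5
= 5 beats


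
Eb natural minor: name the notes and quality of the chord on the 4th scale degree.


Reasoning:
Eb natural minor scale: Eb F Gb Ab Bb Cb Db
Diatonic triad on degree 4 stacks scale notes 4, 6, 1: Ab Cb Eb
Ab→Cb = 3 semitones; Ab→Eb = 7 semitones → minor triad
= Ab Cb Eb (minor)


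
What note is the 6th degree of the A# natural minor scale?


Step by step:
Natural minor scale pattern: W-H-W-W-H-W-W (2-1-2-2-1-2-2 semitones)
Starting from A#:
  A# + 2 semitones → B#
  B# + 1 semitone → C#
  C# + 2 semitones → D#
  D# + 2 semitones → E#
  E# + 1 semitone → F#
  F# + 2 semitones → G#
  G# + 2 semitones → A#
Scale: A# B# C# D# E# F# G#
Degree 6 = F#
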